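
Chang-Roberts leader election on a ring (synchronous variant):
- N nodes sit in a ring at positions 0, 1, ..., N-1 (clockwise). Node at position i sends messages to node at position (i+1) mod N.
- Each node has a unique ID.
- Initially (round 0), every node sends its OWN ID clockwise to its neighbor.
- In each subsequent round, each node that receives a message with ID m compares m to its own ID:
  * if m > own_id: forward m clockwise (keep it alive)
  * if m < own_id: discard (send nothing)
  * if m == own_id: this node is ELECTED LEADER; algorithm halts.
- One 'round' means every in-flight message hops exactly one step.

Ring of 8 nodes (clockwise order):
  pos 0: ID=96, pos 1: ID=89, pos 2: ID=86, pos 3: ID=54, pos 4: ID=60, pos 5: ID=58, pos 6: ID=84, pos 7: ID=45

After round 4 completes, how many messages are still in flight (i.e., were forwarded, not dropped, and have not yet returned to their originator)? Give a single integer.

Answer: 3

Derivation:
Round 1: pos1(id89) recv 96: fwd; pos2(id86) recv 89: fwd; pos3(id54) recv 86: fwd; pos4(id60) recv 54: drop; pos5(id58) recv 60: fwd; pos6(id84) recv 58: drop; pos7(id45) recv 84: fwd; pos0(id96) recv 45: drop
Round 2: pos2(id86) recv 96: fwd; pos3(id54) recv 89: fwd; pos4(id60) recv 86: fwd; pos6(id84) recv 60: drop; pos0(id96) recv 84: drop
Round 3: pos3(id54) recv 96: fwd; pos4(id60) recv 89: fwd; pos5(id58) recv 86: fwd
Round 4: pos4(id60) recv 96: fwd; pos5(id58) recv 89: fwd; pos6(id84) recv 86: fwd
After round 4: 3 messages still in flight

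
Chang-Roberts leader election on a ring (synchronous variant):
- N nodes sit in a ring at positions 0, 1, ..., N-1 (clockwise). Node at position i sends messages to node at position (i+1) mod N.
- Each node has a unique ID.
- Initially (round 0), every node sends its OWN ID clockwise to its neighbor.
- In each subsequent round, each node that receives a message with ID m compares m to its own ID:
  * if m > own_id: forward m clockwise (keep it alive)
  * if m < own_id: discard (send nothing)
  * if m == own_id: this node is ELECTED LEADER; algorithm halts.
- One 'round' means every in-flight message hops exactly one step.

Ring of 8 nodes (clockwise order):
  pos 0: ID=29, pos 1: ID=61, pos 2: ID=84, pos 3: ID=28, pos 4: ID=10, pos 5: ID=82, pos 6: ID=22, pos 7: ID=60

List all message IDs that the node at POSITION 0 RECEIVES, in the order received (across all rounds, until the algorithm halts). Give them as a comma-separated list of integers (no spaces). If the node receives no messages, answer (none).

Answer: 60,82,84

Derivation:
Round 1: pos1(id61) recv 29: drop; pos2(id84) recv 61: drop; pos3(id28) recv 84: fwd; pos4(id10) recv 28: fwd; pos5(id82) recv 10: drop; pos6(id22) recv 82: fwd; pos7(id60) recv 22: drop; pos0(id29) recv 60: fwd
Round 2: pos4(id10) recv 84: fwd; pos5(id82) recv 28: drop; pos7(id60) recv 82: fwd; pos1(id61) recv 60: drop
Round 3: pos5(id82) recv 84: fwd; pos0(id29) recv 82: fwd
Round 4: pos6(id22) recv 84: fwd; pos1(id61) recv 82: fwd
Round 5: pos7(id60) recv 84: fwd; pos2(id84) recv 82: drop
Round 6: pos0(id29) recv 84: fwd
Round 7: pos1(id61) recv 84: fwd
Round 8: pos2(id84) recv 84: ELECTED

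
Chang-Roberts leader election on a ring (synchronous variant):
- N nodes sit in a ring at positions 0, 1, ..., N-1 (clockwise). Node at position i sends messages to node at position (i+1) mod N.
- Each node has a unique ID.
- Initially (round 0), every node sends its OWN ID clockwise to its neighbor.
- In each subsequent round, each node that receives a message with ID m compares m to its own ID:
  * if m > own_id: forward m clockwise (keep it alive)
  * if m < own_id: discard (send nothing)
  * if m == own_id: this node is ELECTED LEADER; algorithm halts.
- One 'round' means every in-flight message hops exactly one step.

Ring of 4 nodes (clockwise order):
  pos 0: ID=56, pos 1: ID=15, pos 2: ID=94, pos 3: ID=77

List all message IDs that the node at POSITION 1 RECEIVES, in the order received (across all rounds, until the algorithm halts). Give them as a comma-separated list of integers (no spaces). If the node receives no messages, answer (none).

Round 1: pos1(id15) recv 56: fwd; pos2(id94) recv 15: drop; pos3(id77) recv 94: fwd; pos0(id56) recv 77: fwd
Round 2: pos2(id94) recv 56: drop; pos0(id56) recv 94: fwd; pos1(id15) recv 77: fwd
Round 3: pos1(id15) recv 94: fwd; pos2(id94) recv 77: drop
Round 4: pos2(id94) recv 94: ELECTED

Answer: 56,77,94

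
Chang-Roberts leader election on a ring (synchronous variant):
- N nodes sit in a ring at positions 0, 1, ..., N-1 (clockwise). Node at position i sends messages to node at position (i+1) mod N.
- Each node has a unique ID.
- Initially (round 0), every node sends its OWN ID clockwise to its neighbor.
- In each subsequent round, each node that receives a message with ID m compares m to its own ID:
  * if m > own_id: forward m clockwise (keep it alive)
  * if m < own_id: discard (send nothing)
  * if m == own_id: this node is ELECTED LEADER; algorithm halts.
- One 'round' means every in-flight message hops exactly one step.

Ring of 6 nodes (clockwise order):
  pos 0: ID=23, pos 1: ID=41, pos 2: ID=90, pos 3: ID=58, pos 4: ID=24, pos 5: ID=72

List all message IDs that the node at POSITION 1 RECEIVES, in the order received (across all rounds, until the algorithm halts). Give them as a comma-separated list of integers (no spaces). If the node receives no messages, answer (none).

Answer: 23,72,90

Derivation:
Round 1: pos1(id41) recv 23: drop; pos2(id90) recv 41: drop; pos3(id58) recv 90: fwd; pos4(id24) recv 58: fwd; pos5(id72) recv 24: drop; pos0(id23) recv 72: fwd
Round 2: pos4(id24) recv 90: fwd; pos5(id72) recv 58: drop; pos1(id41) recv 72: fwd
Round 3: pos5(id72) recv 90: fwd; pos2(id90) recv 72: drop
Round 4: pos0(id23) recv 90: fwd
Round 5: pos1(id41) recv 90: fwd
Round 6: pos2(id90) recv 90: ELECTED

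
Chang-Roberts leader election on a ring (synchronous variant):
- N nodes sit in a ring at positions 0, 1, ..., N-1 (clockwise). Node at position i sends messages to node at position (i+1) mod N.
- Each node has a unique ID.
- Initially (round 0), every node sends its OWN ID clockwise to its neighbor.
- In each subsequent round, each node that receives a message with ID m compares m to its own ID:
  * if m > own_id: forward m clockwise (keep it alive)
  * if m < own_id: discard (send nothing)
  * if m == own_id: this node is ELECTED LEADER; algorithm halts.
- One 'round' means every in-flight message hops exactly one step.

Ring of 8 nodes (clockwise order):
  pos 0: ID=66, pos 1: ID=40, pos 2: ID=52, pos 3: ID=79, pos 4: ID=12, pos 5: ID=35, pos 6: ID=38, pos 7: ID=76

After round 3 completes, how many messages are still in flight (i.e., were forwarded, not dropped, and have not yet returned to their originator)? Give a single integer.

Answer: 2

Derivation:
Round 1: pos1(id40) recv 66: fwd; pos2(id52) recv 40: drop; pos3(id79) recv 52: drop; pos4(id12) recv 79: fwd; pos5(id35) recv 12: drop; pos6(id38) recv 35: drop; pos7(id76) recv 38: drop; pos0(id66) recv 76: fwd
Round 2: pos2(id52) recv 66: fwd; pos5(id35) recv 79: fwd; pos1(id40) recv 76: fwd
Round 3: pos3(id79) recv 66: drop; pos6(id38) recv 79: fwd; pos2(id52) recv 76: fwd
After round 3: 2 messages still in flight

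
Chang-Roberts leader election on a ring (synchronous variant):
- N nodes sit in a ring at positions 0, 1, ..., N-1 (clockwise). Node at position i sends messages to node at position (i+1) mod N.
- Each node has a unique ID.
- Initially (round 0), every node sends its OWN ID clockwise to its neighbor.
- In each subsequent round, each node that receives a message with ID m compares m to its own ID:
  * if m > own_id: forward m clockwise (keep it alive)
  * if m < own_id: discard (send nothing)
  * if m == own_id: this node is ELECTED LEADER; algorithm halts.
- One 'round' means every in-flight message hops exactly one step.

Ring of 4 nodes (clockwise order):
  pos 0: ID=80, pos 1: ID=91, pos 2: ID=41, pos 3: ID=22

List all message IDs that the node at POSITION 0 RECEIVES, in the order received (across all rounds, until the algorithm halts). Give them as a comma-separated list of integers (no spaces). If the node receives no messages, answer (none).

Answer: 22,41,91

Derivation:
Round 1: pos1(id91) recv 80: drop; pos2(id41) recv 91: fwd; pos3(id22) recv 41: fwd; pos0(id80) recv 22: drop
Round 2: pos3(id22) recv 91: fwd; pos0(id80) recv 41: drop
Round 3: pos0(id80) recv 91: fwd
Round 4: pos1(id91) recv 91: ELECTED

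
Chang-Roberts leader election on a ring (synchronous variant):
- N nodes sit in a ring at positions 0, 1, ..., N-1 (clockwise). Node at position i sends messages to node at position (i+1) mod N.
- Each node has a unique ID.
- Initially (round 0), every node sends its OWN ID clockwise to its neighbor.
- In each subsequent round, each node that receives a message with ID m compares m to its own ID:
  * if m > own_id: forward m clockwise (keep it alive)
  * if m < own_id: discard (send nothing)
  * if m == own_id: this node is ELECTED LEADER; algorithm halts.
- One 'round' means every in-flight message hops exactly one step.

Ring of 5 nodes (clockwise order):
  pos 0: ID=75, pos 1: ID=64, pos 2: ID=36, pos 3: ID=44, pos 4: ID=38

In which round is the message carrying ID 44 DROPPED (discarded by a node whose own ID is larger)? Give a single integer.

Answer: 2

Derivation:
Round 1: pos1(id64) recv 75: fwd; pos2(id36) recv 64: fwd; pos3(id44) recv 36: drop; pos4(id38) recv 44: fwd; pos0(id75) recv 38: drop
Round 2: pos2(id36) recv 75: fwd; pos3(id44) recv 64: fwd; pos0(id75) recv 44: drop
Round 3: pos3(id44) recv 75: fwd; pos4(id38) recv 64: fwd
Round 4: pos4(id38) recv 75: fwd; pos0(id75) recv 64: drop
Round 5: pos0(id75) recv 75: ELECTED
Message ID 44 originates at pos 3; dropped at pos 0 in round 2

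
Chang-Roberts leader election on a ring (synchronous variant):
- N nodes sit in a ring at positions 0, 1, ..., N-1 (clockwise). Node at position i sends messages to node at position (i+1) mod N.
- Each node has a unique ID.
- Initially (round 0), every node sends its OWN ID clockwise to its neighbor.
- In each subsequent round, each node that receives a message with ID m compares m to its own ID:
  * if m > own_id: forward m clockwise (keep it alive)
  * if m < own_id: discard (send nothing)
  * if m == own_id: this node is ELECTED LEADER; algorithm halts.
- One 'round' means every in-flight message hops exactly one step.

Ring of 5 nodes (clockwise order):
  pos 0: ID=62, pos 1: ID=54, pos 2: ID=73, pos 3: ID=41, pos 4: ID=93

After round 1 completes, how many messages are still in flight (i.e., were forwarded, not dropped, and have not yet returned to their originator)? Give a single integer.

Answer: 3

Derivation:
Round 1: pos1(id54) recv 62: fwd; pos2(id73) recv 54: drop; pos3(id41) recv 73: fwd; pos4(id93) recv 41: drop; pos0(id62) recv 93: fwd
After round 1: 3 messages still in flight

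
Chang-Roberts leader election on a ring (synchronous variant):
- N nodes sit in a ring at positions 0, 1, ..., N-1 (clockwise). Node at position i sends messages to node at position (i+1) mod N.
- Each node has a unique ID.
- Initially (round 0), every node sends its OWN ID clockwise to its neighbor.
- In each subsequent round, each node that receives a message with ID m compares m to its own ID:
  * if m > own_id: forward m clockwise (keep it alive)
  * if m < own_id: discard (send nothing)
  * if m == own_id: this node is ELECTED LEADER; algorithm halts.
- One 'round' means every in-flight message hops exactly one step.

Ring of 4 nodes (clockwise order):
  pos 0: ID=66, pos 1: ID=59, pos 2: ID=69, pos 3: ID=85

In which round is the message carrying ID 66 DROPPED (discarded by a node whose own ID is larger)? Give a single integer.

Answer: 2

Derivation:
Round 1: pos1(id59) recv 66: fwd; pos2(id69) recv 59: drop; pos3(id85) recv 69: drop; pos0(id66) recv 85: fwd
Round 2: pos2(id69) recv 66: drop; pos1(id59) recv 85: fwd
Round 3: pos2(id69) recv 85: fwd
Round 4: pos3(id85) recv 85: ELECTED
Message ID 66 originates at pos 0; dropped at pos 2 in round 2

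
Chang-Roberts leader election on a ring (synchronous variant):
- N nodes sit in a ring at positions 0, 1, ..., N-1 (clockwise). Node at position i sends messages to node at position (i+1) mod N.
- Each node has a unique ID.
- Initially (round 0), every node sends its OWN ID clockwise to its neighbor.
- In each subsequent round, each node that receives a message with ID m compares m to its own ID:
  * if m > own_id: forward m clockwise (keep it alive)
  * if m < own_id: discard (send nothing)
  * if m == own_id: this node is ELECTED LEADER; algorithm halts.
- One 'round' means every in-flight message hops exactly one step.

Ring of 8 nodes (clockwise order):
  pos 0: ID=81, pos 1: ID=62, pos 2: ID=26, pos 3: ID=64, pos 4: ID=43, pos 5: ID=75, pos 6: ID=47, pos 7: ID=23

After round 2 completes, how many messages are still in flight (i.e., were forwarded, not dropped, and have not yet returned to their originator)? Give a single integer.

Round 1: pos1(id62) recv 81: fwd; pos2(id26) recv 62: fwd; pos3(id64) recv 26: drop; pos4(id43) recv 64: fwd; pos5(id75) recv 43: drop; pos6(id47) recv 75: fwd; pos7(id23) recv 47: fwd; pos0(id81) recv 23: drop
Round 2: pos2(id26) recv 81: fwd; pos3(id64) recv 62: drop; pos5(id75) recv 64: drop; pos7(id23) recv 75: fwd; pos0(id81) recv 47: drop
After round 2: 2 messages still in flight

Answer: 2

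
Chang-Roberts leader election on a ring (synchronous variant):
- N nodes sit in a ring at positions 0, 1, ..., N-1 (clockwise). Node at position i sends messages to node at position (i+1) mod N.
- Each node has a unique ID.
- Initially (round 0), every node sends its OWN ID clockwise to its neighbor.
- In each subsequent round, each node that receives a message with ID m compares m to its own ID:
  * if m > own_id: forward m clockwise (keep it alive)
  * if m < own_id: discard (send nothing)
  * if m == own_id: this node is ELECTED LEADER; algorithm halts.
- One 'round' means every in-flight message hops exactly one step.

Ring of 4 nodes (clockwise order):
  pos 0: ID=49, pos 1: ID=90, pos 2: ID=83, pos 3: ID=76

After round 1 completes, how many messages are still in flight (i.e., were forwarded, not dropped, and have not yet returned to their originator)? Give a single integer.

Round 1: pos1(id90) recv 49: drop; pos2(id83) recv 90: fwd; pos3(id76) recv 83: fwd; pos0(id49) recv 76: fwd
After round 1: 3 messages still in flight

Answer: 3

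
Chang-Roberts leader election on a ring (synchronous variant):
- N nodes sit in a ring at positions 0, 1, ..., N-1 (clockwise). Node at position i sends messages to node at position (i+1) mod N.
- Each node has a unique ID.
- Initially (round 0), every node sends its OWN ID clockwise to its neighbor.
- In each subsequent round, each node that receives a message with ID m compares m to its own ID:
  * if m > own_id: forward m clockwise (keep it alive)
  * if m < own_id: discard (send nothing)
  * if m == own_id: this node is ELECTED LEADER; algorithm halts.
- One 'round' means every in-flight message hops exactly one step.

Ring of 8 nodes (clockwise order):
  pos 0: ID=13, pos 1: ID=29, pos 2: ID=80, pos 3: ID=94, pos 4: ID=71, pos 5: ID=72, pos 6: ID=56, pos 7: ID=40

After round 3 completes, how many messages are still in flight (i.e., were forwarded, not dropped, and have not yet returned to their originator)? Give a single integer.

Round 1: pos1(id29) recv 13: drop; pos2(id80) recv 29: drop; pos3(id94) recv 80: drop; pos4(id71) recv 94: fwd; pos5(id72) recv 71: drop; pos6(id56) recv 72: fwd; pos7(id40) recv 56: fwd; pos0(id13) recv 40: fwd
Round 2: pos5(id72) recv 94: fwd; pos7(id40) recv 72: fwd; pos0(id13) recv 56: fwd; pos1(id29) recv 40: fwd
Round 3: pos6(id56) recv 94: fwd; pos0(id13) recv 72: fwd; pos1(id29) recv 56: fwd; pos2(id80) recv 40: drop
After round 3: 3 messages still in flight

Answer: 3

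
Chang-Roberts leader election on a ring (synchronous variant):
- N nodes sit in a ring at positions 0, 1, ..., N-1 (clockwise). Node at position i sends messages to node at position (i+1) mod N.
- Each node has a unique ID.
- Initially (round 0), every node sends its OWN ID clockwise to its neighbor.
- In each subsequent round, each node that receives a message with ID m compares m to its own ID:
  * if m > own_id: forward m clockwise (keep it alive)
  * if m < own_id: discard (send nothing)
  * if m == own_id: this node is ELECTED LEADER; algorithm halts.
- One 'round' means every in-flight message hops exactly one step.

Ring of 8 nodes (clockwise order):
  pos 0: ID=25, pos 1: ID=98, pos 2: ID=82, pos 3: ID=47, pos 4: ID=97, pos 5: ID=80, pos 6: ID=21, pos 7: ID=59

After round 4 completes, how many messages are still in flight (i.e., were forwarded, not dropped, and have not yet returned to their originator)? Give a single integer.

Round 1: pos1(id98) recv 25: drop; pos2(id82) recv 98: fwd; pos3(id47) recv 82: fwd; pos4(id97) recv 47: drop; pos5(id80) recv 97: fwd; pos6(id21) recv 80: fwd; pos7(id59) recv 21: drop; pos0(id25) recv 59: fwd
Round 2: pos3(id47) recv 98: fwd; pos4(id97) recv 82: drop; pos6(id21) recv 97: fwd; pos7(id59) recv 80: fwd; pos1(id98) recv 59: drop
Round 3: pos4(id97) recv 98: fwd; pos7(id59) recv 97: fwd; pos0(id25) recv 80: fwd
Round 4: pos5(id80) recv 98: fwd; pos0(id25) recv 97: fwd; pos1(id98) recv 80: drop
After round 4: 2 messages still in flight

Answer: 2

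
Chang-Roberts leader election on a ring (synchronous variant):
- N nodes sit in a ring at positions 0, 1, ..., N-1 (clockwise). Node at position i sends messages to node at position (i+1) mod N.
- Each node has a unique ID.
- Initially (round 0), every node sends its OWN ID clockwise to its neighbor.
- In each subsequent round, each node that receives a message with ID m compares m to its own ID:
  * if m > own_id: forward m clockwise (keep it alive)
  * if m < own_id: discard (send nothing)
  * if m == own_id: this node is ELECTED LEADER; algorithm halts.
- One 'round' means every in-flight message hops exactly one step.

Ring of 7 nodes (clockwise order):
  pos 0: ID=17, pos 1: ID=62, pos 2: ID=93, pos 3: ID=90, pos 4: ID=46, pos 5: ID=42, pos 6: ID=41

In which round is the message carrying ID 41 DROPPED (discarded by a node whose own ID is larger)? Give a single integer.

Round 1: pos1(id62) recv 17: drop; pos2(id93) recv 62: drop; pos3(id90) recv 93: fwd; pos4(id46) recv 90: fwd; pos5(id42) recv 46: fwd; pos6(id41) recv 42: fwd; pos0(id17) recv 41: fwd
Round 2: pos4(id46) recv 93: fwd; pos5(id42) recv 90: fwd; pos6(id41) recv 46: fwd; pos0(id17) recv 42: fwd; pos1(id62) recv 41: drop
Round 3: pos5(id42) recv 93: fwd; pos6(id41) recv 90: fwd; pos0(id17) recv 46: fwd; pos1(id62) recv 42: drop
Round 4: pos6(id41) recv 93: fwd; pos0(id17) recv 90: fwd; pos1(id62) recv 46: drop
Round 5: pos0(id17) recv 93: fwd; pos1(id62) recv 90: fwd
Round 6: pos1(id62) recv 93: fwd; pos2(id93) recv 90: drop
Round 7: pos2(id93) recv 93: ELECTED
Message ID 41 originates at pos 6; dropped at pos 1 in round 2

Answer: 2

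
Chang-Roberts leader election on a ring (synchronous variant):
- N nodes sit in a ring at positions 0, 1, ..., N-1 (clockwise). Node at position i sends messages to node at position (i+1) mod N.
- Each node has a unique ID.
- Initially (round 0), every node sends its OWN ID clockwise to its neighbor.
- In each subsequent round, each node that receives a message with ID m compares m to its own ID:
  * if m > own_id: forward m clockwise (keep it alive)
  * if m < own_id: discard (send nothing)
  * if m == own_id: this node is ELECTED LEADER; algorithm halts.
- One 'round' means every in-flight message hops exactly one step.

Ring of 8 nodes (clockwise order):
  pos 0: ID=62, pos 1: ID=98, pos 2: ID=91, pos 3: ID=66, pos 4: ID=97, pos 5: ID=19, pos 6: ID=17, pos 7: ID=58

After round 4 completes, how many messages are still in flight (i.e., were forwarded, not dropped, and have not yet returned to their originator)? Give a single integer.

Answer: 2

Derivation:
Round 1: pos1(id98) recv 62: drop; pos2(id91) recv 98: fwd; pos3(id66) recv 91: fwd; pos4(id97) recv 66: drop; pos5(id19) recv 97: fwd; pos6(id17) recv 19: fwd; pos7(id58) recv 17: drop; pos0(id62) recv 58: drop
Round 2: pos3(id66) recv 98: fwd; pos4(id97) recv 91: drop; pos6(id17) recv 97: fwd; pos7(id58) recv 19: drop
Round 3: pos4(id97) recv 98: fwd; pos7(id58) recv 97: fwd
Round 4: pos5(id19) recv 98: fwd; pos0(id62) recv 97: fwd
After round 4: 2 messages still in flight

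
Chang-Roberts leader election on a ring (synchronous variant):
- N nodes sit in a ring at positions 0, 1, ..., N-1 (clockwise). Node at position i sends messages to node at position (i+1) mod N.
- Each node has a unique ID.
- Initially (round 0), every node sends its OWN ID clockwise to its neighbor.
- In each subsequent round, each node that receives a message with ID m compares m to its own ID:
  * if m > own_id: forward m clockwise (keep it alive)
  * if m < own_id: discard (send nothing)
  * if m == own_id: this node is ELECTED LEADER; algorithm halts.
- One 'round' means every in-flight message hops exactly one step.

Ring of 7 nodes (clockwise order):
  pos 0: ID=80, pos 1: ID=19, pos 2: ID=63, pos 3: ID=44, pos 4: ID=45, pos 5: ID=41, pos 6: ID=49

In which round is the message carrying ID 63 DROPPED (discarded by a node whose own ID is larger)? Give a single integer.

Answer: 5

Derivation:
Round 1: pos1(id19) recv 80: fwd; pos2(id63) recv 19: drop; pos3(id44) recv 63: fwd; pos4(id45) recv 44: drop; pos5(id41) recv 45: fwd; pos6(id49) recv 41: drop; pos0(id80) recv 49: drop
Round 2: pos2(id63) recv 80: fwd; pos4(id45) recv 63: fwd; pos6(id49) recv 45: drop
Round 3: pos3(id44) recv 80: fwd; pos5(id41) recv 63: fwd
Round 4: pos4(id45) recv 80: fwd; pos6(id49) recv 63: fwd
Round 5: pos5(id41) recv 80: fwd; pos0(id80) recv 63: drop
Round 6: pos6(id49) recv 80: fwd
Round 7: pos0(id80) recv 80: ELECTED
Message ID 63 originates at pos 2; dropped at pos 0 in round 5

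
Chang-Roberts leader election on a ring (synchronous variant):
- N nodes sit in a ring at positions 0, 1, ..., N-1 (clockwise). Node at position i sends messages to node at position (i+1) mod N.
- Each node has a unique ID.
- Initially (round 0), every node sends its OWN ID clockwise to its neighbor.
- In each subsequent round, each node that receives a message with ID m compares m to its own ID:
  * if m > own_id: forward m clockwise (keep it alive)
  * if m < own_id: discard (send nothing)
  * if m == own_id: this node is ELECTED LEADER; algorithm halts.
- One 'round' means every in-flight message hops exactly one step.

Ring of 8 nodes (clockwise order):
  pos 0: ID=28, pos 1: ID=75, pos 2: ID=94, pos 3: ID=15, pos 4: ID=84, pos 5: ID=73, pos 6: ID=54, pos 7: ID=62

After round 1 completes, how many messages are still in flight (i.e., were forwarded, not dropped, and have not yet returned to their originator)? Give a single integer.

Round 1: pos1(id75) recv 28: drop; pos2(id94) recv 75: drop; pos3(id15) recv 94: fwd; pos4(id84) recv 15: drop; pos5(id73) recv 84: fwd; pos6(id54) recv 73: fwd; pos7(id62) recv 54: drop; pos0(id28) recv 62: fwd
After round 1: 4 messages still in flight

Answer: 4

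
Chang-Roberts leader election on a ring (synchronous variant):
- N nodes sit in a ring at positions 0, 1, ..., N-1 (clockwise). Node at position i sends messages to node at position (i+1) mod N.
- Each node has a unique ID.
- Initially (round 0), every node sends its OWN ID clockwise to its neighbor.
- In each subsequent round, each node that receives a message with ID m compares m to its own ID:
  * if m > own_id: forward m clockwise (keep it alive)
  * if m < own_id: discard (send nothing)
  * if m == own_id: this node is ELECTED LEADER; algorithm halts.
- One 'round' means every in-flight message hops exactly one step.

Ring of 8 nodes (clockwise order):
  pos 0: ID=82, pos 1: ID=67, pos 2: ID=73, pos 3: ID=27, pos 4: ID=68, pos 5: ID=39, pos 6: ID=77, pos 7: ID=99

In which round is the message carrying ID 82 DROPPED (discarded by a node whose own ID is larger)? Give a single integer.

Answer: 7

Derivation:
Round 1: pos1(id67) recv 82: fwd; pos2(id73) recv 67: drop; pos3(id27) recv 73: fwd; pos4(id68) recv 27: drop; pos5(id39) recv 68: fwd; pos6(id77) recv 39: drop; pos7(id99) recv 77: drop; pos0(id82) recv 99: fwd
Round 2: pos2(id73) recv 82: fwd; pos4(id68) recv 73: fwd; pos6(id77) recv 68: drop; pos1(id67) recv 99: fwd
Round 3: pos3(id27) recv 82: fwd; pos5(id39) recv 73: fwd; pos2(id73) recv 99: fwd
Round 4: pos4(id68) recv 82: fwd; pos6(id77) recv 73: drop; pos3(id27) recv 99: fwd
Round 5: pos5(id39) recv 82: fwd; pos4(id68) recv 99: fwd
Round 6: pos6(id77) recv 82: fwd; pos5(id39) recv 99: fwd
Round 7: pos7(id99) recv 82: drop; pos6(id77) recv 99: fwd
Round 8: pos7(id99) recv 99: ELECTED
Message ID 82 originates at pos 0; dropped at pos 7 in round 7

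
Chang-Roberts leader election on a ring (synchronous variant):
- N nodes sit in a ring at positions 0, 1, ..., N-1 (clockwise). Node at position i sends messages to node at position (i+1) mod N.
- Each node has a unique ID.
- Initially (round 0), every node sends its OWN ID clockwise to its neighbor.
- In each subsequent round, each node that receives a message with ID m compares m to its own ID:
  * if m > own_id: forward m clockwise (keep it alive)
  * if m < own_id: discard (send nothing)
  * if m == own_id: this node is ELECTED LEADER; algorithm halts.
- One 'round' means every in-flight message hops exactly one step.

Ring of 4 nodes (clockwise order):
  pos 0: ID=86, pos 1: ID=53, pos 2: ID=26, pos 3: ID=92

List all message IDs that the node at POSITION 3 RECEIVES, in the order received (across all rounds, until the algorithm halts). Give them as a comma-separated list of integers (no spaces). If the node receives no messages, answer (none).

Answer: 26,53,86,92

Derivation:
Round 1: pos1(id53) recv 86: fwd; pos2(id26) recv 53: fwd; pos3(id92) recv 26: drop; pos0(id86) recv 92: fwd
Round 2: pos2(id26) recv 86: fwd; pos3(id92) recv 53: drop; pos1(id53) recv 92: fwd
Round 3: pos3(id92) recv 86: drop; pos2(id26) recv 92: fwd
Round 4: pos3(id92) recv 92: ELECTED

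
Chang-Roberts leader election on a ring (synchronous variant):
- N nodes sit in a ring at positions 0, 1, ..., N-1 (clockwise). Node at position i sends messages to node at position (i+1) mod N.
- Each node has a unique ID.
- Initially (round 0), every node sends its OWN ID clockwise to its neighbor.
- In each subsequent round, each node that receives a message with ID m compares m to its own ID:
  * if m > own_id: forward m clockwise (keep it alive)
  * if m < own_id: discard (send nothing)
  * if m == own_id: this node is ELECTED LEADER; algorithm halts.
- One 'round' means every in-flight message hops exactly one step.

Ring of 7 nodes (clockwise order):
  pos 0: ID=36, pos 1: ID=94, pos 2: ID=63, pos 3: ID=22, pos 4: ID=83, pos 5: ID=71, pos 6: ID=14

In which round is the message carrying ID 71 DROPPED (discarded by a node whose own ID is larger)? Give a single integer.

Round 1: pos1(id94) recv 36: drop; pos2(id63) recv 94: fwd; pos3(id22) recv 63: fwd; pos4(id83) recv 22: drop; pos5(id71) recv 83: fwd; pos6(id14) recv 71: fwd; pos0(id36) recv 14: drop
Round 2: pos3(id22) recv 94: fwd; pos4(id83) recv 63: drop; pos6(id14) recv 83: fwd; pos0(id36) recv 71: fwd
Round 3: pos4(id83) recv 94: fwd; pos0(id36) recv 83: fwd; pos1(id94) recv 71: drop
Round 4: pos5(id71) recv 94: fwd; pos1(id94) recv 83: drop
Round 5: pos6(id14) recv 94: fwd
Round 6: pos0(id36) recv 94: fwd
Round 7: pos1(id94) recv 94: ELECTED
Message ID 71 originates at pos 5; dropped at pos 1 in round 3

Answer: 3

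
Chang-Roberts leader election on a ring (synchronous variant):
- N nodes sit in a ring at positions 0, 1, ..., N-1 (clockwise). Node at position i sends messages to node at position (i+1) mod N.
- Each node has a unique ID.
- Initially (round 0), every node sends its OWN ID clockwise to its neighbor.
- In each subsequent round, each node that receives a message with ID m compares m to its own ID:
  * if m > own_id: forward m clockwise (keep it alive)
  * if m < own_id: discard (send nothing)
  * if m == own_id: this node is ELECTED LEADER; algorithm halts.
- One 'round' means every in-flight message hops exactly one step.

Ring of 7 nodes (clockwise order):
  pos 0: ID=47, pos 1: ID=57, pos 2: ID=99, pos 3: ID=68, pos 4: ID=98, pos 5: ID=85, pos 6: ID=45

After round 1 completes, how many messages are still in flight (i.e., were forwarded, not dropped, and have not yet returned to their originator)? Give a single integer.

Answer: 3

Derivation:
Round 1: pos1(id57) recv 47: drop; pos2(id99) recv 57: drop; pos3(id68) recv 99: fwd; pos4(id98) recv 68: drop; pos5(id85) recv 98: fwd; pos6(id45) recv 85: fwd; pos0(id47) recv 45: drop
After round 1: 3 messages still in flight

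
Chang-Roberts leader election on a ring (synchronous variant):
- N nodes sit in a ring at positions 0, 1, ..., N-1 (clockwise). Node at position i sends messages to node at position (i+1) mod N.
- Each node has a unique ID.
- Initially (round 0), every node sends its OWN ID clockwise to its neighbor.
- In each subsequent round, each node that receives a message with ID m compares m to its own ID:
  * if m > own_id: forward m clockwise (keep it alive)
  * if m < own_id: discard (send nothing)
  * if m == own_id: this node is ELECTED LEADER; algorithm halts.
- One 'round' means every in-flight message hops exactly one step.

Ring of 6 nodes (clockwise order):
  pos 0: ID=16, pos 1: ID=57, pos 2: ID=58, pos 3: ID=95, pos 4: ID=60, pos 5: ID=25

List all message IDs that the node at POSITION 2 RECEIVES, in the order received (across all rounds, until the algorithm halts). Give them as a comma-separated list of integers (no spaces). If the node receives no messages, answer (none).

Answer: 57,60,95

Derivation:
Round 1: pos1(id57) recv 16: drop; pos2(id58) recv 57: drop; pos3(id95) recv 58: drop; pos4(id60) recv 95: fwd; pos5(id25) recv 60: fwd; pos0(id16) recv 25: fwd
Round 2: pos5(id25) recv 95: fwd; pos0(id16) recv 60: fwd; pos1(id57) recv 25: drop
Round 3: pos0(id16) recv 95: fwd; pos1(id57) recv 60: fwd
Round 4: pos1(id57) recv 95: fwd; pos2(id58) recv 60: fwd
Round 5: pos2(id58) recv 95: fwd; pos3(id95) recv 60: drop
Round 6: pos3(id95) recv 95: ELECTED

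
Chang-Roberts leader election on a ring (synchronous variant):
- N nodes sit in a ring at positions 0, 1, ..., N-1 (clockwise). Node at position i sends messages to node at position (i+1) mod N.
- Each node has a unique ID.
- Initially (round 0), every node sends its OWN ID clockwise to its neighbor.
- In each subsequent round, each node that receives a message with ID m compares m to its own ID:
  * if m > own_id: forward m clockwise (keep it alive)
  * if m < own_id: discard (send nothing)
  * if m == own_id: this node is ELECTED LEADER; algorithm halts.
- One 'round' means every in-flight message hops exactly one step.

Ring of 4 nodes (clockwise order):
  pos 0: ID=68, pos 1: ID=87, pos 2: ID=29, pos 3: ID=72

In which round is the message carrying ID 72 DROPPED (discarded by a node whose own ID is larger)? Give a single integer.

Round 1: pos1(id87) recv 68: drop; pos2(id29) recv 87: fwd; pos3(id72) recv 29: drop; pos0(id68) recv 72: fwd
Round 2: pos3(id72) recv 87: fwd; pos1(id87) recv 72: drop
Round 3: pos0(id68) recv 87: fwd
Round 4: pos1(id87) recv 87: ELECTED
Message ID 72 originates at pos 3; dropped at pos 1 in round 2

Answer: 2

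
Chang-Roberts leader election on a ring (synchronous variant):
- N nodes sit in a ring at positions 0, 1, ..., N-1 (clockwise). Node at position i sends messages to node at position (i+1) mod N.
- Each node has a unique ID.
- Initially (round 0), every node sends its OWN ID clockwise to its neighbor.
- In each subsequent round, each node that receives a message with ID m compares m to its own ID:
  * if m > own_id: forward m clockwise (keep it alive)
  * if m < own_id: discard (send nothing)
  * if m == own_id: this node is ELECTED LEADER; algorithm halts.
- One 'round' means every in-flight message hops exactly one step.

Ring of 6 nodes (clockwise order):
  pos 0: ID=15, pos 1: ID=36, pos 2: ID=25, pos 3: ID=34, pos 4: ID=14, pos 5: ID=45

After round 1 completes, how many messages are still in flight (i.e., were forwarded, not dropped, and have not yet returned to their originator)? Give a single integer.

Round 1: pos1(id36) recv 15: drop; pos2(id25) recv 36: fwd; pos3(id34) recv 25: drop; pos4(id14) recv 34: fwd; pos5(id45) recv 14: drop; pos0(id15) recv 45: fwd
After round 1: 3 messages still in flight

Answer: 3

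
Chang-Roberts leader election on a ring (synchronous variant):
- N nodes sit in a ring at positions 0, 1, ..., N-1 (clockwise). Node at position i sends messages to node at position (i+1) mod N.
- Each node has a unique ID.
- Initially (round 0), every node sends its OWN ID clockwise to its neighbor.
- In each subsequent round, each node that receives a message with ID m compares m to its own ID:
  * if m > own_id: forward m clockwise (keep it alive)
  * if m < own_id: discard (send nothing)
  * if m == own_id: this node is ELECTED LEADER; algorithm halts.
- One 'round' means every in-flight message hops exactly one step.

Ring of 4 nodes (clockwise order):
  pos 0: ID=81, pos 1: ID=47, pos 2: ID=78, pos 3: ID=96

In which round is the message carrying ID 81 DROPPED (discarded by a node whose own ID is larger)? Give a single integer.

Round 1: pos1(id47) recv 81: fwd; pos2(id78) recv 47: drop; pos3(id96) recv 78: drop; pos0(id81) recv 96: fwd
Round 2: pos2(id78) recv 81: fwd; pos1(id47) recv 96: fwd
Round 3: pos3(id96) recv 81: drop; pos2(id78) recv 96: fwd
Round 4: pos3(id96) recv 96: ELECTED
Message ID 81 originates at pos 0; dropped at pos 3 in round 3

Answer: 3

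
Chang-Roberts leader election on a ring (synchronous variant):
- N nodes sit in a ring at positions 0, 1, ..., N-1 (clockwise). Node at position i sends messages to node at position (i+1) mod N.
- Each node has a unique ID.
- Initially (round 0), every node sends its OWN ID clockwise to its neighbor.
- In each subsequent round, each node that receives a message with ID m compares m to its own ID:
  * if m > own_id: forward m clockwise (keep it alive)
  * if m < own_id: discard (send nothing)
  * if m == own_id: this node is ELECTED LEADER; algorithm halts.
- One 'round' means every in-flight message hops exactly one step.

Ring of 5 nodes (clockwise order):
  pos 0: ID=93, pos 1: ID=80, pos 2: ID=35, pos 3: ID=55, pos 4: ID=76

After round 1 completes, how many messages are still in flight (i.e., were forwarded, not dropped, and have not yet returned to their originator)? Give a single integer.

Round 1: pos1(id80) recv 93: fwd; pos2(id35) recv 80: fwd; pos3(id55) recv 35: drop; pos4(id76) recv 55: drop; pos0(id93) recv 76: drop
After round 1: 2 messages still in flight

Answer: 2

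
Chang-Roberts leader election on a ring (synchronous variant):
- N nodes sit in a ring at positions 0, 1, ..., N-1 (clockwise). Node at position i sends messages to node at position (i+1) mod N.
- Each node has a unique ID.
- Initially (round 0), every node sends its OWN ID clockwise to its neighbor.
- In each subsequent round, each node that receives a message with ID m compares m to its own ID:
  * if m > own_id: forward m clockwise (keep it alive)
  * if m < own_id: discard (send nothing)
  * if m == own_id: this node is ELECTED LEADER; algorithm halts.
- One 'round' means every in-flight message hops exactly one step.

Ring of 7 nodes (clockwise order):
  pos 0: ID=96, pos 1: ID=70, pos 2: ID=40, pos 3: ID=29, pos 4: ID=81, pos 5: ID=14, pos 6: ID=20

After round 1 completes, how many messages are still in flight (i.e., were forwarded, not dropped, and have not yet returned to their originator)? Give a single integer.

Round 1: pos1(id70) recv 96: fwd; pos2(id40) recv 70: fwd; pos3(id29) recv 40: fwd; pos4(id81) recv 29: drop; pos5(id14) recv 81: fwd; pos6(id20) recv 14: drop; pos0(id96) recv 20: drop
After round 1: 4 messages still in flight

Answer: 4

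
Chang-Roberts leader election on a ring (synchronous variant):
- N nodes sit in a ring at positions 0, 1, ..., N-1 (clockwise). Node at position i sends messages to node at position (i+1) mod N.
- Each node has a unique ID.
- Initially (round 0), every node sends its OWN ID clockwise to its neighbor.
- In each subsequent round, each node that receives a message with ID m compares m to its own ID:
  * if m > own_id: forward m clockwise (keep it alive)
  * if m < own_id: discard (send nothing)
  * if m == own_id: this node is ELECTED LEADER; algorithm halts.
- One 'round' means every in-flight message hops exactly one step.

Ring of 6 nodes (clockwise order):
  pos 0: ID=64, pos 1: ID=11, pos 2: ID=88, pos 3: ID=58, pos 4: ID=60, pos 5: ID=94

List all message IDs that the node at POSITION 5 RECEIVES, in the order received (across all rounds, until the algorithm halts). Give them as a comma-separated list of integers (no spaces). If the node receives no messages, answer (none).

Round 1: pos1(id11) recv 64: fwd; pos2(id88) recv 11: drop; pos3(id58) recv 88: fwd; pos4(id60) recv 58: drop; pos5(id94) recv 60: drop; pos0(id64) recv 94: fwd
Round 2: pos2(id88) recv 64: drop; pos4(id60) recv 88: fwd; pos1(id11) recv 94: fwd
Round 3: pos5(id94) recv 88: drop; pos2(id88) recv 94: fwd
Round 4: pos3(id58) recv 94: fwd
Round 5: pos4(id60) recv 94: fwd
Round 6: pos5(id94) recv 94: ELECTED

Answer: 60,88,94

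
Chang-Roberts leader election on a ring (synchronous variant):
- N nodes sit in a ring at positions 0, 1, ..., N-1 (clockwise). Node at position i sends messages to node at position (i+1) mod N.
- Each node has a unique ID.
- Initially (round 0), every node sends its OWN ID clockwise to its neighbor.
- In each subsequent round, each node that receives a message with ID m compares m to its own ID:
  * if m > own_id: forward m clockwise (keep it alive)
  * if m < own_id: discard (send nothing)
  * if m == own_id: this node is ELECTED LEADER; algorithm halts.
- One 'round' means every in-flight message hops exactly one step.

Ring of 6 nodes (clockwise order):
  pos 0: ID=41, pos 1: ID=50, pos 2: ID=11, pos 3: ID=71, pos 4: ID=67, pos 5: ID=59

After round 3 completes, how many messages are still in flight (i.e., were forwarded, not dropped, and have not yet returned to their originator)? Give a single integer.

Answer: 3

Derivation:
Round 1: pos1(id50) recv 41: drop; pos2(id11) recv 50: fwd; pos3(id71) recv 11: drop; pos4(id67) recv 71: fwd; pos5(id59) recv 67: fwd; pos0(id41) recv 59: fwd
Round 2: pos3(id71) recv 50: drop; pos5(id59) recv 71: fwd; pos0(id41) recv 67: fwd; pos1(id50) recv 59: fwd
Round 3: pos0(id41) recv 71: fwd; pos1(id50) recv 67: fwd; pos2(id11) recv 59: fwd
After round 3: 3 messages still in flight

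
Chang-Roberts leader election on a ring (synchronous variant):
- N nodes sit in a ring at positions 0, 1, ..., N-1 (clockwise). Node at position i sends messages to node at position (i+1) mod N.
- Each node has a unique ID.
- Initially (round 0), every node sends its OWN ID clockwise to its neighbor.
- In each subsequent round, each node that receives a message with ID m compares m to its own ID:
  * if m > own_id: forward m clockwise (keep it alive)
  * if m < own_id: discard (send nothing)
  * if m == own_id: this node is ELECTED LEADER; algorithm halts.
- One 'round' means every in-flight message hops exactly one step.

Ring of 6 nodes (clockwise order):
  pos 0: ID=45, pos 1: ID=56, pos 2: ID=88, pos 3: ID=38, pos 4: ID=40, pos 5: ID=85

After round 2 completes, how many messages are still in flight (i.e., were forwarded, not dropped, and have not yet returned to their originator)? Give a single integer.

Round 1: pos1(id56) recv 45: drop; pos2(id88) recv 56: drop; pos3(id38) recv 88: fwd; pos4(id40) recv 38: drop; pos5(id85) recv 40: drop; pos0(id45) recv 85: fwd
Round 2: pos4(id40) recv 88: fwd; pos1(id56) recv 85: fwd
After round 2: 2 messages still in flight

Answer: 2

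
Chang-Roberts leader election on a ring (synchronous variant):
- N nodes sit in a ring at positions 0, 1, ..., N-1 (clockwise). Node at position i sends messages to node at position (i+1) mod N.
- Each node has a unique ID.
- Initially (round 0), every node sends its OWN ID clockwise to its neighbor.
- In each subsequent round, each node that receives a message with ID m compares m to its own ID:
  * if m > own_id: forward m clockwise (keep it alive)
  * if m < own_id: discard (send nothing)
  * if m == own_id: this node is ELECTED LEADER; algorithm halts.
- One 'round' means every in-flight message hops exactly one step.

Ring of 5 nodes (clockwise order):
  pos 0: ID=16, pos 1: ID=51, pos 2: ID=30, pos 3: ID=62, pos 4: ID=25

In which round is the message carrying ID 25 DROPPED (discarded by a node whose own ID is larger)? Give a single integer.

Round 1: pos1(id51) recv 16: drop; pos2(id30) recv 51: fwd; pos3(id62) recv 30: drop; pos4(id25) recv 62: fwd; pos0(id16) recv 25: fwd
Round 2: pos3(id62) recv 51: drop; pos0(id16) recv 62: fwd; pos1(id51) recv 25: drop
Round 3: pos1(id51) recv 62: fwd
Round 4: pos2(id30) recv 62: fwd
Round 5: pos3(id62) recv 62: ELECTED
Message ID 25 originates at pos 4; dropped at pos 1 in round 2

Answer: 2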